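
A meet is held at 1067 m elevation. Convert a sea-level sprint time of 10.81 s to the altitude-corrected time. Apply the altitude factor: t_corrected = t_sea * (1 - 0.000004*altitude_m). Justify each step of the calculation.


Correction factor = 1 - 0.000004 * 1067 = 0.995732
t_corrected = t_sea * factor = 10.81 * 0.995732
t_corrected = 10.7639 s

10.7639 s


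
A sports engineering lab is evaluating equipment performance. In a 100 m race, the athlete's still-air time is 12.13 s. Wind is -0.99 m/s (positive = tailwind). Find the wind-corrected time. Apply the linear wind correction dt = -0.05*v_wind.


dt = -0.05 * v_wind = -0.05 * -0.99 = 0.0495 s
t_corrected = t_still + dt = 12.13 + (0.0495)
t_corrected = 12.1795 s

12.1795 s


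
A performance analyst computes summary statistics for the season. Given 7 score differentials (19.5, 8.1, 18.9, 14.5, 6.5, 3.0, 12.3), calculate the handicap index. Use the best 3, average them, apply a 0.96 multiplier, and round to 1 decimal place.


All differentials: 19.5, 8.1, 18.9, 14.5, 6.5, 3.0, 12.3
Sorted: 3.0, 6.5, 8.1, 12.3, 14.5, 18.9, 19.5
Best 3: 3.0, 6.5, 8.1
Average of best = 17.6 / 3 = 5.8667
Raw index = 5.8667 * 0.96 = 5.632
Handicap index = round(5.632, 1) = 5.6

5.6


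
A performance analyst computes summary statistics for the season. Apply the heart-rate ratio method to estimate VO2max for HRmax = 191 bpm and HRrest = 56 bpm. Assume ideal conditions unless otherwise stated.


VO2max = 15.3 * HRmax / HRrest
VO2max = 15.3 * 191 / 56
VO2max = 2922.3 / 56 = 52.1839 mL/kg/min

52.1839 mL/kg/min


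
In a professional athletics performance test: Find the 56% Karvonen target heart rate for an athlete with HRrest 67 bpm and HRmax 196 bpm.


Target = HRrest + pct*(HRmax - HRrest)
Heart rate reserve = HRmax - HRrest = 196 - 67 = 129 bpm
Fraction = 56% = 0.56
Target = 67 + 0.56 * 129
Target = 67 + 72.24 = 139.24 bpm

139.24 bpm


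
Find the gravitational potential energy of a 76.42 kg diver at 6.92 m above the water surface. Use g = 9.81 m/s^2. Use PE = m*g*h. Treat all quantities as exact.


PE = m * g * h
PE = 76.42 * 9.81 * 6.92
PE = 749.6802 * 6.92 = 5187.787 J

5187.787 J


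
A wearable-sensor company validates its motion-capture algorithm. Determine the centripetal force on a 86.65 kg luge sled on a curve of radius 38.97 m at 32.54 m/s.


Fc = m * v^2 / r
v^2 = 32.54^2 = 1058.8516
Fc = 86.65 * 1058.8516 / 38.97
Fc = 91749.4911 / 38.97 = 2354.3621 N

2354.3621 N


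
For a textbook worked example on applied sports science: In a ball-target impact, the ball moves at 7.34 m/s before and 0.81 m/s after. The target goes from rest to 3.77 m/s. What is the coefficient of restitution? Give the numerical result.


e = (v2_after - v1_after) / (v1_before - v2_before)
Numerator = 3.77 - 0.81 = 2.96
Denominator = 7.34 - 0 = 7.34
e = 2.96 / 7.34 = 0.4033

0.4033


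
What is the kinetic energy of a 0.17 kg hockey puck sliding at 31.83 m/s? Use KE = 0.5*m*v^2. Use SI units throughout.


KE = 0.5 * m * v^2
KE = 0.5 * 0.17 * 31.83^2
KE = 0.5 * 0.17 * 1013.1489 = 86.1177 J

86.1177 J


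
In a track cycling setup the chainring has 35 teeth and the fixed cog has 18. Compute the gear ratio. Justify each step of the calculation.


GR = front_teeth / rear_teeth
GR = 35 / 18
GR = 1.9444

1.9444


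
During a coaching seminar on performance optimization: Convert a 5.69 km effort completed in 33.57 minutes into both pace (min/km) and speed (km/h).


Pace = time / distance = 33.57 min / 5.69 km = 5.8998 min/km
Speed = distance / time_in_hours = 5.69 / 0.5595 hr
Speed = 10.1698 km/h

5.8998 min/km, 10.1698 km/h


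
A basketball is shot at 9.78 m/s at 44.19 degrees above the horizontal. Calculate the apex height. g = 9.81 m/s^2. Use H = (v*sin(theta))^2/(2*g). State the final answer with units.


H = (v*sin(theta))^2 / (2*g)
vy = v*sin(theta) = 9.78 * sin(44.19 deg) = 6.8171 m/s
H = vy^2 / (2*g) = 46.4722 / (2*9.81)
H = 46.4722 / 19.62 = 2.3686 m

2.3686 m


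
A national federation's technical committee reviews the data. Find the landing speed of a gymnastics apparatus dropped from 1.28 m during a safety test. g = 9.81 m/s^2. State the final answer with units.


v = sqrt(2 * g * h)
v = sqrt(2 * 9.81 * 1.28)
v = sqrt(25.1136) = 5.0113 m/s

5.0113 m/s


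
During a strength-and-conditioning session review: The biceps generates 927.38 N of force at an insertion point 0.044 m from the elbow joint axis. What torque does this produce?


tau = F * d
tau = 927.38 * 0.044
tau = 40.8047 N*m

40.8047 N*m


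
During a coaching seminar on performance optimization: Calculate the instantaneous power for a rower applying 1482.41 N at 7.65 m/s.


P = F * v
P = 1482.41 * 7.65
P = 11340.4365 W

11340.4365 W


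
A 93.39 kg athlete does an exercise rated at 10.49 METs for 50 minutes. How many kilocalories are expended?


kcal = MET * mass * time_hr
Convert time: 50 min = 0.8333 hr
kcal = 10.49 * 93.39 * 0.8333
kcal = 816.3843 kcal

816.3843 kcal


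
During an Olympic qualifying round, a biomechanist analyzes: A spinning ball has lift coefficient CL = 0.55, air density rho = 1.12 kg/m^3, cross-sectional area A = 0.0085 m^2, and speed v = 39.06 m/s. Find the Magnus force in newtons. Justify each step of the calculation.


FM = 0.5 * CL * rho * A * v^2
FM = 0.5 * 0.55 * 1.12 * 0.0085 * 39.06^2
v^2 = 1525.6836
FM = 0.5 * 0.55 * 1.12 * 0.0085 * 1525.6836 = 3.9942 N

3.9942 N


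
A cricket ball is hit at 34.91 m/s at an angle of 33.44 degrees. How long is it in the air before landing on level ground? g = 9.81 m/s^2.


T = 2*v*sin(theta)/g
sin(theta) = sin(33.44 deg) = 0.5511
T = 2*34.91*0.5511 / 9.81
T = 38.4752 / 9.81 = 3.922 s

3.922 s


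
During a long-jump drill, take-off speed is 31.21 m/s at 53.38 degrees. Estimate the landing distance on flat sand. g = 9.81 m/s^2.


R = v^2 * sin(2*theta) / g
Convert angle to radians: theta = 53.38 deg = 0.9317 rad
sin(2*theta) = sin(1.8633) = 0.9575
R = 31.21^2 * 0.9575 / 9.81
R = 974.0641 * 0.9575 / 9.81 = 95.0751 m

95.0751 m


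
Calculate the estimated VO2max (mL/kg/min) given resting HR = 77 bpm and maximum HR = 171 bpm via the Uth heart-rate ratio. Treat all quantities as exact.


VO2max = 15.3 * HRmax / HRrest
VO2max = 15.3 * 171 / 77
VO2max = 2616.3 / 77 = 33.9779 mL/kg/min

33.9779 mL/kg/min


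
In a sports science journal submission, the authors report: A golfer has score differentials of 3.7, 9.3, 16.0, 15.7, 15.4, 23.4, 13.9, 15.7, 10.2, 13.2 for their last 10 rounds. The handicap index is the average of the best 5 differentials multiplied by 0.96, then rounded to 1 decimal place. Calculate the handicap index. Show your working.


All differentials: 3.7, 9.3, 16.0, 15.7, 15.4, 23.4, 13.9, 15.7, 10.2, 13.2
Sorted: 3.7, 9.3, 10.2, 13.2, 13.9, 15.4, 15.7, 15.7, 16.0, 23.4
Best 5: 3.7, 9.3, 10.2, 13.2, 13.9
Average of best = 50.3 / 5 = 10.06
Raw index = 10.06 * 0.96 = 9.6576
Handicap index = round(9.6576, 1) = 9.7

9.7


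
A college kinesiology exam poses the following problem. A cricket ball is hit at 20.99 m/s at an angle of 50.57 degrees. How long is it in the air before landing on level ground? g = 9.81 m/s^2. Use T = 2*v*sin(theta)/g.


T = 2*v*sin(theta)/g
sin(theta) = sin(50.57 deg) = 0.7724
T = 2*20.99*0.7724 / 9.81
T = 32.4254 / 9.81 = 3.3053 s

3.3053 s


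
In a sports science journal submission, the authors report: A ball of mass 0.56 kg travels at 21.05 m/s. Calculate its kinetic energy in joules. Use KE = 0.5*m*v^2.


KE = 0.5 * m * v^2
KE = 0.5 * 0.56 * 21.05^2
KE = 0.5 * 0.56 * 443.1025 = 124.0687 J

124.0687 J


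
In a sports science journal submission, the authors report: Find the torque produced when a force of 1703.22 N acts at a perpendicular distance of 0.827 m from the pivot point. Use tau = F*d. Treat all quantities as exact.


tau = F * d
tau = 1703.22 * 0.827
tau = 1408.5629 N*m

1408.5629 N*m


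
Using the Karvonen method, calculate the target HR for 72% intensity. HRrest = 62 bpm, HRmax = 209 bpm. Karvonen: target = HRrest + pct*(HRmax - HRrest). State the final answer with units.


Target = HRrest + pct*(HRmax - HRrest)
Heart rate reserve = HRmax - HRrest = 209 - 62 = 147 bpm
Fraction = 72% = 0.72
Target = 62 + 0.72 * 147
Target = 62 + 105.84 = 167.84 bpm

167.84 bpm


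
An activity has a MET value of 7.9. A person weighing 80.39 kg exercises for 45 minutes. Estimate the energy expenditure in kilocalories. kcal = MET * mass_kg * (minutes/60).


kcal = MET * mass * time_hr
Convert time: 45 min = 0.75 hr
kcal = 7.9 * 80.39 * 0.75
kcal = 476.3107 kcal

476.3107 kcal


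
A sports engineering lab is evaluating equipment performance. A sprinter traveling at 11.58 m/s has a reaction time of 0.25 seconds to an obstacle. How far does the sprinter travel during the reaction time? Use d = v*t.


d = v * t
d = 11.58 * 0.25
d = 2.895 m

2.895 m


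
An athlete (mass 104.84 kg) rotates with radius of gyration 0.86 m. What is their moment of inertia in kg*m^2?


I = m * k^2
I = 104.84 * 0.86^2
I = 104.84 * 0.7396 = 77.5397 kg*m^2

77.5397 kg*m^2


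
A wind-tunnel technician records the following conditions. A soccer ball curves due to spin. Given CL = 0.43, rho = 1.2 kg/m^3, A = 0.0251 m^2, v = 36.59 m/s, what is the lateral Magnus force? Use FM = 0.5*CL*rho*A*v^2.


FM = 0.5 * CL * rho * A * v^2
FM = 0.5 * 0.43 * 1.2 * 0.0251 * 36.59^2
v^2 = 1338.8281
FM = 0.5 * 0.43 * 1.2 * 0.0251 * 1338.8281 = 8.67 N

8.67 N


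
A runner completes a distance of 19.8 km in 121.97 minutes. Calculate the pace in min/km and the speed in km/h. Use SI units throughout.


Pace = time / distance = 121.97 min / 19.8 km = 6.1601 min/km
Speed = distance / time_in_hours = 19.8 / 2.0328 hr
Speed = 9.7401 km/h

6.1601 min/km, 9.7401 km/h


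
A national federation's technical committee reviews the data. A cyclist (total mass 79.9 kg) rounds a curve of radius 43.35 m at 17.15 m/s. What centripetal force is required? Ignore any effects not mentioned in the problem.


Fc = m * v^2 / r
v^2 = 17.15^2 = 294.1225
Fc = 79.9 * 294.1225 / 43.35
Fc = 23500.3877 / 43.35 = 542.1081 N

542.1081 N


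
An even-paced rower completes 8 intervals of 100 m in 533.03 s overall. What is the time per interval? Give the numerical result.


Split time = total_time / n_laps = 533.03 / 8
Split time = 66.6287 s per lap

66.6287 s


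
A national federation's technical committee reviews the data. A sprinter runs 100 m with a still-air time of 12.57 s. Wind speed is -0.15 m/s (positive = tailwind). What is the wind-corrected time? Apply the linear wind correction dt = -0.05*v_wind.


dt = -0.05 * v_wind = -0.05 * -0.15 = 0.0075 s
t_corrected = t_still + dt = 12.57 + (0.0075)
t_corrected = 12.5775 s

12.5775 s


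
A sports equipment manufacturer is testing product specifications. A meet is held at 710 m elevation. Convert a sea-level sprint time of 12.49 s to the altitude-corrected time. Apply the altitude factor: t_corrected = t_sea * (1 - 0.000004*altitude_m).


Correction factor = 1 - 0.000004 * 710 = 0.99716
t_corrected = t_sea * factor = 12.49 * 0.99716
t_corrected = 12.4545 s

12.4545 s


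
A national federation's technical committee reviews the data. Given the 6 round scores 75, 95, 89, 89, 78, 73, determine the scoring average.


Average = sum / n
Sum = 499
Average = 499 / 6 = 83.1667

83.1667


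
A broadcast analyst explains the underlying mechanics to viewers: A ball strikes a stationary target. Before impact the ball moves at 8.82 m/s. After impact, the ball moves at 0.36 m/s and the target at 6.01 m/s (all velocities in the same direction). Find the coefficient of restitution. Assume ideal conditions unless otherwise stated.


e = (v2_after - v1_after) / (v1_before - v2_before)
Numerator = 6.01 - 0.36 = 5.65
Denominator = 8.82 - 0 = 8.82
e = 5.65 / 8.82 = 0.6406

0.6406


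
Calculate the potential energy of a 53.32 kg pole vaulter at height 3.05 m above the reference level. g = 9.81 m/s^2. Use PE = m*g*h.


PE = m * g * h
PE = 53.32 * 9.81 * 3.05
PE = 523.0692 * 3.05 = 1595.3611 J

1595.3611 J


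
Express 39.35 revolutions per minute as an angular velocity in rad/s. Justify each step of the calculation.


omega = RPM * 2 * pi / 60
omega = 39.35 * 2 * 3.14159 / 60
omega = 247.2433 / 60 = 4.1207 rad/s

4.1207 rad/s


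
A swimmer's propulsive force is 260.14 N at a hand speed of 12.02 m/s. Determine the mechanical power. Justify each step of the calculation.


P = F * v
P = 260.14 * 12.02
P = 3126.8828 W

3126.8828 W


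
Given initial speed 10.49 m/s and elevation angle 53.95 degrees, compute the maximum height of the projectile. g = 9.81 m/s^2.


H = (v*sin(theta))^2 / (2*g)
vy = v*sin(theta) = 10.49 * sin(53.95 deg) = 8.4812 m/s
H = vy^2 / (2*g) = 71.9308 / (2*9.81)
H = 71.9308 / 19.62 = 3.6662 m

3.6662 m


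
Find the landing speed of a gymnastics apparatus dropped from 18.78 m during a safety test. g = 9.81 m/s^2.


v = sqrt(2 * g * h)
v = sqrt(2 * 9.81 * 18.78)
v = sqrt(368.4636) = 19.1954 m/s

19.1954 m/s


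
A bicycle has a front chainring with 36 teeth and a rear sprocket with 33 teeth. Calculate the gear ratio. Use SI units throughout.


GR = front_teeth / rear_teeth
GR = 36 / 33
GR = 1.0909

1.0909


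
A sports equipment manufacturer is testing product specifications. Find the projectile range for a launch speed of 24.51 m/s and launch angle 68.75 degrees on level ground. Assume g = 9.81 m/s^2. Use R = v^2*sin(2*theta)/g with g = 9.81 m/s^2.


R = v^2 * sin(2*theta) / g
Convert angle to radians: theta = 68.75 deg = 1.1999 rad
sin(2*theta) = sin(2.3998) = 0.6756
R = 24.51^2 * 0.6756 / 9.81
R = 600.7401 * 0.6756 / 9.81 = 41.3715 m

41.3715 m


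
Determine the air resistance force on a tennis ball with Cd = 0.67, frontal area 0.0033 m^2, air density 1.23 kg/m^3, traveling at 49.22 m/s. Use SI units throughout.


Fd = 0.5 * Cd * rho * A * v^2
Fd = 0.5 * 0.67 * 1.23 * 0.0033 * 49.22^2
v^2 = 2422.6084
Fd = 0.5 * 0.67 * 1.23 * 0.0033 * 2422.6084 = 3.2942 N

3.2942 N


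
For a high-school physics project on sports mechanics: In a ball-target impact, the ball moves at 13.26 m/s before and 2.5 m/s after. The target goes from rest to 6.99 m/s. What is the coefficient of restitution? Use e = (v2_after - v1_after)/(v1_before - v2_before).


e = (v2_after - v1_after) / (v1_before - v2_before)
Numerator = 6.99 - 2.5 = 4.49
Denominator = 13.26 - 0 = 13.26
e = 4.49 / 13.26 = 0.3386

0.3386


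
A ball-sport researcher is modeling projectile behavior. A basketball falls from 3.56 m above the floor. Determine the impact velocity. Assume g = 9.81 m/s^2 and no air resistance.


v = sqrt(2 * g * h)
v = sqrt(2 * 9.81 * 3.56)
v = sqrt(69.8472) = 8.3575 m/s

8.3575 m/s


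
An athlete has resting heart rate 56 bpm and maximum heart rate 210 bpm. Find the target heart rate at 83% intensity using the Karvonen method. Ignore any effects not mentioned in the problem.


Target = HRrest + pct*(HRmax - HRrest)
Heart rate reserve = HRmax - HRrest = 210 - 56 = 154 bpm
Fraction = 83% = 0.83
Target = 56 + 0.83 * 154
Target = 56 + 127.82 = 183.82 bpm

183.82 bpm


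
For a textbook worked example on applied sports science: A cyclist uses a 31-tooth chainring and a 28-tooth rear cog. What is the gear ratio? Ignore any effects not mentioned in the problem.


GR = front_teeth / rear_teeth
GR = 31 / 28
GR = 1.1071

1.1071


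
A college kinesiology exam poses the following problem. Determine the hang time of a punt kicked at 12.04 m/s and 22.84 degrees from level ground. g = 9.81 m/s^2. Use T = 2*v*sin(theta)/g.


T = 2*v*sin(theta)/g
sin(theta) = sin(22.84 deg) = 0.3882
T = 2*12.04*0.3882 / 9.81
T = 9.3469 / 9.81 = 0.9528 s

0.9528 s


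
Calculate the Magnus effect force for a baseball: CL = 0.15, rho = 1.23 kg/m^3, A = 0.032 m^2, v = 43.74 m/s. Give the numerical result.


FM = 0.5 * CL * rho * A * v^2
FM = 0.5 * 0.15 * 1.23 * 0.032 * 43.74^2
v^2 = 1913.1876
FM = 0.5 * 0.15 * 1.23 * 0.032 * 1913.1876 = 5.6477 N

5.6477 N


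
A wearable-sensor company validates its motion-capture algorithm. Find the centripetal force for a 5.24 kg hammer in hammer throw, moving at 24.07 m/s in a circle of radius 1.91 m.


Fc = m * v^2 / r
v^2 = 24.07^2 = 579.3649
Fc = 5.24 * 579.3649 / 1.91
Fc = 3035.8721 / 1.91 = 1589.4618 N

1589.4618 N


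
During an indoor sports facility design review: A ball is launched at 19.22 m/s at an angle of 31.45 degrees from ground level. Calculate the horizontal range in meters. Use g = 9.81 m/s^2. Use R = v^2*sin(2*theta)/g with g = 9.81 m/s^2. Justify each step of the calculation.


R = v^2 * sin(2*theta) / g
Convert angle to radians: theta = 31.45 deg = 0.5489 rad
sin(2*theta) = sin(1.0978) = 0.8902
R = 19.22^2 * 0.8902 / 9.81
R = 369.4084 * 0.8902 / 9.81 = 33.5221 m

33.5221 m


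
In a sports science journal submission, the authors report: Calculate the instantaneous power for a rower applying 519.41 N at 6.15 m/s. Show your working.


P = F * v
P = 519.41 * 6.15
P = 3194.3715 W

3194.3715 W


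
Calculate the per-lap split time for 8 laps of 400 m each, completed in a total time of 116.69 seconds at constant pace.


Split time = total_time / n_laps = 116.69 / 8
Split time = 14.5862 s per lap

14.5862 s


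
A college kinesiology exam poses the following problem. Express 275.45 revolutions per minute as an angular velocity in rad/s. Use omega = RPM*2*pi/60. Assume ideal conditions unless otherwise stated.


omega = RPM * 2 * pi / 60
omega = 275.45 * 2 * 3.14159 / 60
omega = 1730.7034 / 60 = 28.8451 rad/s

28.8451 rad/s


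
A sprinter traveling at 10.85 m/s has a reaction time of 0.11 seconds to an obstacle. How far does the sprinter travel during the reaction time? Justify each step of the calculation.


d = v * t
d = 10.85 * 0.11
d = 1.1935 m

1.1935 m


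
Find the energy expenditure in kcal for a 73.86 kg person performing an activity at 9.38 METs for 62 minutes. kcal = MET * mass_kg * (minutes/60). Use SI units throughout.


kcal = MET * mass * time_hr
Convert time: 62 min = 1.0333 hr
kcal = 9.38 * 73.86 * 1.0333
kcal = 715.9004 kcal

715.9004 kcal


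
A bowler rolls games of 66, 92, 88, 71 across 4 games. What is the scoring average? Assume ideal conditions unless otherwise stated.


Average = sum / n
Sum = 317
Average = 317 / 4 = 79.25

79.25


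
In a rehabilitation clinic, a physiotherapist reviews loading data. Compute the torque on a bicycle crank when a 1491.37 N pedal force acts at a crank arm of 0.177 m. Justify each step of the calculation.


tau = F * d
tau = 1491.37 * 0.177
tau = 263.9725 N*m

263.9725 N*m


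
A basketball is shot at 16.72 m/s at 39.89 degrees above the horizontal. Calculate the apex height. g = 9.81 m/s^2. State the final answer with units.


H = (v*sin(theta))^2 / (2*g)
vy = v*sin(theta) = 16.72 * sin(39.89 deg) = 10.7228 m/s
H = vy^2 / (2*g) = 114.9784 / (2*9.81)
H = 114.9784 / 19.62 = 5.8603 m

5.8603 m


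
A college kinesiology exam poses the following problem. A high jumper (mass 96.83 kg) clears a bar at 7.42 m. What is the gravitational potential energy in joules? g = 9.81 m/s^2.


PE = m * g * h
PE = 96.83 * 9.81 * 7.42
PE = 949.9023 * 7.42 = 7048.2751 J

7048.2751 J


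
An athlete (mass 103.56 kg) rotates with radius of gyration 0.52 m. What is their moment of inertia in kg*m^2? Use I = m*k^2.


I = m * k^2
I = 103.56 * 0.52^2
I = 103.56 * 0.2704 = 28.0026 kg*m^2

28.0026 kg*m^2


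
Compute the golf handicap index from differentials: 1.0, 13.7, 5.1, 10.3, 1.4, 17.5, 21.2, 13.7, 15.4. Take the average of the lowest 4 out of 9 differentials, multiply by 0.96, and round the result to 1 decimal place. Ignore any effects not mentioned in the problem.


All differentials: 1.0, 13.7, 5.1, 10.3, 1.4, 17.5, 21.2, 13.7, 15.4
Sorted: 1.0, 1.4, 5.1, 10.3, 13.7, 13.7, 15.4, 17.5, 21.2
Best 4: 1.0, 1.4, 5.1, 10.3
Average of best = 17.8 / 4 = 4.45
Raw index = 4.45 * 0.96 = 4.272
Handicap index = round(4.272, 1) = 4.3

4.3


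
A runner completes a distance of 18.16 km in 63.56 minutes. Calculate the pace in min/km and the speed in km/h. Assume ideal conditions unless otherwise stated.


Pace = time / distance = 63.56 min / 18.16 km = 3.5 min/km
Speed = distance / time_in_hours = 18.16 / 1.0593 hr
Speed = 17.1429 km/h

3.5 min/km, 17.1429 km/h


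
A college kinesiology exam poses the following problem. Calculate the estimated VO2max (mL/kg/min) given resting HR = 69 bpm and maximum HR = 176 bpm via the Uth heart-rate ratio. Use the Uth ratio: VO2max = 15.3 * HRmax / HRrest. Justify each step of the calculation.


VO2max = 15.3 * HRmax / HRrest
VO2max = 15.3 * 176 / 69
VO2max = 2692.8 / 69 = 39.0261 mL/kg/min

39.0261 mL/kg/min


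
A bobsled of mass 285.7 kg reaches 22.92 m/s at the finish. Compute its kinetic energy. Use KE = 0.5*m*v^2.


KE = 0.5 * m * v^2
KE = 0.5 * 285.7 * 22.92^2
KE = 0.5 * 285.7 * 525.3264 = 75042.8762 J

75042.8762 J


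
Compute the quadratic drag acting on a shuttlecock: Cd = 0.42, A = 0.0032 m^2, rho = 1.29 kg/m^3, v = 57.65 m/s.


Fd = 0.5 * Cd * rho * A * v^2
Fd = 0.5 * 0.42 * 1.29 * 0.0032 * 57.65^2
v^2 = 3323.5225
Fd = 0.5 * 0.42 * 1.29 * 0.0032 * 3323.5225 = 2.8811 N

2.8811 N


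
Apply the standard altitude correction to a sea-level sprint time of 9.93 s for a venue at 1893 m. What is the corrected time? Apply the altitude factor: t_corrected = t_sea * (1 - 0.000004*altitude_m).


Correction factor = 1 - 0.000004 * 1893 = 0.992428
t_corrected = t_sea * factor = 9.93 * 0.992428
t_corrected = 9.8548 s

9.8548 s


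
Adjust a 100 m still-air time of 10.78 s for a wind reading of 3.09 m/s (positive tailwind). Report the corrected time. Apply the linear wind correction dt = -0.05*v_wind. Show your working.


dt = -0.05 * v_wind = -0.05 * 3.09 = -0.1545 s
t_corrected = t_still + dt = 10.78 + (-0.1545)
t_corrected = 10.6255 s

10.6255 s


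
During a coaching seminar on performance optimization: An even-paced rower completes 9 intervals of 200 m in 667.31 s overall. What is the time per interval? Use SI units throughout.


Split time = total_time / n_laps = 667.31 / 9
Split time = 74.1456 s per lap

74.1456 s


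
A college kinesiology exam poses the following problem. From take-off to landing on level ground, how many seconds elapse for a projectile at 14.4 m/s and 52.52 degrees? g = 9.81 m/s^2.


T = 2*v*sin(theta)/g
sin(theta) = sin(52.52 deg) = 0.7936
T = 2*14.4*0.7936 / 9.81
T = 22.8547 / 9.81 = 2.3297 s

2.3297 s


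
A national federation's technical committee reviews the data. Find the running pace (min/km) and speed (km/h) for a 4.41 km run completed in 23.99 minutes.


Pace = time / distance = 23.99 min / 4.41 km = 5.4399 min/km
Speed = distance / time_in_hours = 4.41 / 0.3998 hr
Speed = 11.0296 km/h

5.4399 min/km, 11.0296 km/h


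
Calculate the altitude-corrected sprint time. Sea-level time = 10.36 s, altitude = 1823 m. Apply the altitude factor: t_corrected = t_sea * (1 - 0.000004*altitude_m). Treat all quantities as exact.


Correction factor = 1 - 0.000004 * 1823 = 0.992708
t_corrected = t_sea * factor = 10.36 * 0.992708
t_corrected = 10.2845 s

10.2845 s


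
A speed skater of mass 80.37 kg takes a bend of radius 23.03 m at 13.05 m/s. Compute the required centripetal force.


Fc = m * v^2 / r
v^2 = 13.05^2 = 170.3025
Fc = 80.37 * 170.3025 / 23.03
Fc = 13687.2119 / 23.03 = 594.321 N

594.321 N


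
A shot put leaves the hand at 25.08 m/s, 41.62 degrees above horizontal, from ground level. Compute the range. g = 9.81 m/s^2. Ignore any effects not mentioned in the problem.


R = v^2 * sin(2*theta) / g
Convert angle to radians: theta = 41.62 deg = 0.7264 rad
sin(2*theta) = sin(1.4528) = 0.993
R = 25.08^2 * 0.993 / 9.81
R = 629.0064 * 0.993 / 9.81 = 63.6731 m

63.6731 m


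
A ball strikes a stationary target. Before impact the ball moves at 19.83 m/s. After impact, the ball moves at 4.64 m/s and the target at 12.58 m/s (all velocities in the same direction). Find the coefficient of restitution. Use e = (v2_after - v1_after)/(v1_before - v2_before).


e = (v2_after - v1_after) / (v1_before - v2_before)
Numerator = 12.58 - 4.64 = 7.94
Denominator = 19.83 - 0 = 19.83
e = 7.94 / 19.83 = 0.4004

0.4004


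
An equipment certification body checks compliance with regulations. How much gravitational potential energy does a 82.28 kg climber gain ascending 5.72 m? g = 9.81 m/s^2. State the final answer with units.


PE = m * g * h
PE = 82.28 * 9.81 * 5.72
PE = 807.1668 * 5.72 = 4616.9941 J

4616.9941 J


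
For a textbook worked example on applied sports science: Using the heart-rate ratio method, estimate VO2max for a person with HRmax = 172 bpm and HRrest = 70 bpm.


VO2max = 15.3 * HRmax / HRrest
VO2max = 15.3 * 172 / 70
VO2max = 2631.6 / 70 = 37.5943 mL/kg/min

37.5943 mL/kg/min


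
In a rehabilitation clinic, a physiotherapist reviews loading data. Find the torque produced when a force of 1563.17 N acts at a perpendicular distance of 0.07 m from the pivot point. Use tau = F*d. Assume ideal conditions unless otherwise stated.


tau = F * d
tau = 1563.17 * 0.07
tau = 109.4219 N*m

109.4219 N*m


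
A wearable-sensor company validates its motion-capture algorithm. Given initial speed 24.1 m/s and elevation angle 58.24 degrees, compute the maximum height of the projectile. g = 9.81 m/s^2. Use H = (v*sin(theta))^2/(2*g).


H = (v*sin(theta))^2 / (2*g)
vy = v*sin(theta) = 24.1 * sin(58.24 deg) = 20.4913 m/s
H = vy^2 / (2*g) = 419.8923 / (2*9.81)
H = 419.8923 / 19.62 = 21.4012 m

21.4012 m


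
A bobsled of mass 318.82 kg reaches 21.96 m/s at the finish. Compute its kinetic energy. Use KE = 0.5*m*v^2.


KE = 0.5 * m * v^2
KE = 0.5 * 318.82 * 21.96^2
KE = 0.5 * 318.82 * 482.2416 = 76874.1335 J

76874.1335 J


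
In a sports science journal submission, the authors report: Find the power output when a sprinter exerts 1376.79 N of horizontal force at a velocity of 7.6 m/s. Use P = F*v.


P = F * v
P = 1376.79 * 7.6
P = 10463.604 W

10463.604 W


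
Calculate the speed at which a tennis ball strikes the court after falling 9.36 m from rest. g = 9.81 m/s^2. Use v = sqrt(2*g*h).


v = sqrt(2 * g * h)
v = sqrt(2 * 9.81 * 9.36)
v = sqrt(183.6432) = 13.5515 m/s

13.5515 m/s


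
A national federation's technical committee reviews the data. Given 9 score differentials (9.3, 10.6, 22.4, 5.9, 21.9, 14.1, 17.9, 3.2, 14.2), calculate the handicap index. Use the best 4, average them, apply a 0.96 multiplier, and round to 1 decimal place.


All differentials: 9.3, 10.6, 22.4, 5.9, 21.9, 14.1, 17.9, 3.2, 14.2
Sorted: 3.2, 5.9, 9.3, 10.6, 14.1, 14.2, 17.9, 21.9, 22.4
Best 4: 3.2, 5.9, 9.3, 10.6
Average of best = 29 / 4 = 7.25
Raw index = 7.25 * 0.96 = 6.96
Handicap index = round(6.96, 1) = 7.0

7.0


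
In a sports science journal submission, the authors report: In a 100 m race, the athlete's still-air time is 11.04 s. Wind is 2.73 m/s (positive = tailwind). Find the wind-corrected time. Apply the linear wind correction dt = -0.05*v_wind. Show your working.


dt = -0.05 * v_wind = -0.05 * 2.73 = -0.1365 s
t_corrected = t_still + dt = 11.04 + (-0.1365)
t_corrected = 10.9035 s

10.9035 s


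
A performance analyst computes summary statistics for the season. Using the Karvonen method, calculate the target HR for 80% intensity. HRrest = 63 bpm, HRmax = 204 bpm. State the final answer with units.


Target = HRrest + pct*(HRmax - HRrest)
Heart rate reserve = HRmax - HRrest = 204 - 63 = 141 bpm
Fraction = 80% = 0.8
Target = 63 + 0.8 * 141
Target = 63 + 112.8 = 175.8 bpm

175.8 bpm


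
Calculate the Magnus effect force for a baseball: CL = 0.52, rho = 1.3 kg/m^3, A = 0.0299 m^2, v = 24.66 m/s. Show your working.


FM = 0.5 * CL * rho * A * v^2
FM = 0.5 * 0.52 * 1.3 * 0.0299 * 24.66^2
v^2 = 608.1156
FM = 0.5 * 0.52 * 1.3 * 0.0299 * 608.1156 = 6.1457 N

6.1457 N


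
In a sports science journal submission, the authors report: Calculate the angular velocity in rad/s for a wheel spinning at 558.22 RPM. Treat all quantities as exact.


omega = RPM * 2 * pi / 60
omega = 558.22 * 2 * 3.14159 / 60
omega = 3507.3997 / 60 = 58.4567 rad/s

58.4567 rad/s


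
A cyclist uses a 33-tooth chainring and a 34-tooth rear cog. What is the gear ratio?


GR = front_teeth / rear_teeth
GR = 33 / 34
GR = 0.9706

0.9706


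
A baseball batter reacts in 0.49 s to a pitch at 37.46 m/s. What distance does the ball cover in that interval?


d = v * t
d = 37.46 * 0.49
d = 18.3554 m

18.3554 m


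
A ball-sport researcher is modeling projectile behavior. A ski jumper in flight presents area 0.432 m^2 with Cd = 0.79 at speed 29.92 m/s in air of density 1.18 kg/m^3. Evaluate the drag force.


Fd = 0.5 * Cd * rho * A * v^2
Fd = 0.5 * 0.79 * 1.18 * 0.432 * 29.92^2
v^2 = 895.2064
Fd = 0.5 * 0.79 * 1.18 * 0.432 * 895.2064 = 180.2545 N

180.2545 N


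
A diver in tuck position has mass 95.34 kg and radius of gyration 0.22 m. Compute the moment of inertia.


I = m * k^2
I = 95.34 * 0.22^2
I = 95.34 * 0.0484 = 4.6145 kg*m^2

4.6145 kg*m^2


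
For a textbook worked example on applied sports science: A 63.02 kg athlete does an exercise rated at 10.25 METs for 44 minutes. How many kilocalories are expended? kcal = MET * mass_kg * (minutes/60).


kcal = MET * mass * time_hr
Convert time: 44 min = 0.7333 hr
kcal = 10.25 * 63.02 * 0.7333
kcal = 473.7003 kcal

473.7003 kcal


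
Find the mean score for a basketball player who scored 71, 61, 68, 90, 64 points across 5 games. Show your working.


Average = sum / n
Sum = 354
Average = 354 / 5 = 70.8

70.8


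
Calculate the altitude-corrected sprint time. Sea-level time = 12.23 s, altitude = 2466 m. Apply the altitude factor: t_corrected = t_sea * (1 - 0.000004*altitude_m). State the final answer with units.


Correction factor = 1 - 0.000004 * 2466 = 0.990136
t_corrected = t_sea * factor = 12.23 * 0.990136
t_corrected = 12.1094 s

12.1094 s


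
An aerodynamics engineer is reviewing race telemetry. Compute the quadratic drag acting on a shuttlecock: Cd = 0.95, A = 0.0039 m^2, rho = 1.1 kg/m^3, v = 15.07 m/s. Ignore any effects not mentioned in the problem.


Fd = 0.5 * Cd * rho * A * v^2
Fd = 0.5 * 0.95 * 1.1 * 0.0039 * 15.07^2
v^2 = 227.1049
Fd = 0.5 * 0.95 * 1.1 * 0.0039 * 227.1049 = 0.4628 N

0.4628 N


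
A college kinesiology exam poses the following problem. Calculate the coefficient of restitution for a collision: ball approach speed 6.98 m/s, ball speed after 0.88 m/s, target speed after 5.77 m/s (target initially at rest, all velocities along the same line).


e = (v2_after - v1_after) / (v1_before - v2_before)
Numerator = 5.77 - 0.88 = 4.89
Denominator = 6.98 - 0 = 6.98
e = 4.89 / 6.98 = 0.7006

0.7006


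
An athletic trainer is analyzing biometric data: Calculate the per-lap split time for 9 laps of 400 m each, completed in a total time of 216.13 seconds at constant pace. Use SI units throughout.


Split time = total_time / n_laps = 216.13 / 9
Split time = 24.0144 s per lap

24.0144 s


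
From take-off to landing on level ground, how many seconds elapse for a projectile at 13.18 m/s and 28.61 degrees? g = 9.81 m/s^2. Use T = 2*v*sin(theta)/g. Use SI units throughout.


T = 2*v*sin(theta)/g
sin(theta) = sin(28.61 deg) = 0.4788
T = 2*13.18*0.4788 / 9.81
T = 12.6224 / 9.81 = 1.2867 s

1.2867 s


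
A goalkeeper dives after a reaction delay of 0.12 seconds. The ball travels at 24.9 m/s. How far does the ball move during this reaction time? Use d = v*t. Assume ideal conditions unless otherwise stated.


d = v * t
d = 24.9 * 0.12
d = 2.988 m

2.988 m


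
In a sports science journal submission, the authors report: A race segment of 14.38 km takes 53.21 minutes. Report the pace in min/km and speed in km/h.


Pace = time / distance = 53.21 min / 14.38 km = 3.7003 min/km
Speed = distance / time_in_hours = 14.38 / 0.8868 hr
Speed = 16.215 km/h

3.7003 min/km, 16.215 km/h


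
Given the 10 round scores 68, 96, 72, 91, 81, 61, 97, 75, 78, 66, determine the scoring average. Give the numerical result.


Average = sum / n
Sum = 785
Average = 785 / 10 = 78.5

78.5


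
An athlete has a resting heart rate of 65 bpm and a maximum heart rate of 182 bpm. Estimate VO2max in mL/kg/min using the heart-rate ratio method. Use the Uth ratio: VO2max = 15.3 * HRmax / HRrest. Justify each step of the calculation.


VO2max = 15.3 * HRmax / HRrest
VO2max = 15.3 * 182 / 65
VO2max = 2784.6 / 65 = 42.84 mL/kg/min

42.84 mL/kg/min


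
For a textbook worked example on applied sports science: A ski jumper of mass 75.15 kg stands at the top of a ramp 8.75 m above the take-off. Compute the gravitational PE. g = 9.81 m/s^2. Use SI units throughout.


PE = m * g * h
PE = 75.15 * 9.81 * 8.75
PE = 737.2215 * 8.75 = 6450.6881 J

6450.6881 J


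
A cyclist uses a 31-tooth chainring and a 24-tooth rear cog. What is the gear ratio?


GR = front_teeth / rear_teeth
GR = 31 / 24
GR = 1.2917

1.2917


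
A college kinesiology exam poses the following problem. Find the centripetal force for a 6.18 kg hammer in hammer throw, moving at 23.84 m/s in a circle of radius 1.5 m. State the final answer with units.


Fc = m * v^2 / r
v^2 = 23.84^2 = 568.3456
Fc = 6.18 * 568.3456 / 1.5
Fc = 3512.3758 / 1.5 = 2341.5839 N

2341.5839 N


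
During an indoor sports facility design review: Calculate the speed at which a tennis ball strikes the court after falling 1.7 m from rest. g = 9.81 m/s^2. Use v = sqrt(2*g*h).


v = sqrt(2 * g * h)
v = sqrt(2 * 9.81 * 1.7)
v = sqrt(33.354) = 5.7753 m/s

5.7753 m/s


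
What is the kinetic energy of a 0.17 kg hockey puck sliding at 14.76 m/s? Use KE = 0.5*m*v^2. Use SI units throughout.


KE = 0.5 * m * v^2
KE = 0.5 * 0.17 * 14.76^2
KE = 0.5 * 0.17 * 217.8576 = 18.5179 J

18.5179 J


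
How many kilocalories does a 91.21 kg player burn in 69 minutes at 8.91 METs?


kcal = MET * mass * time_hr
Convert time: 69 min = 1.15 hr
kcal = 8.91 * 91.21 * 1.15
kcal = 934.5833 kcal

934.5833 kcal


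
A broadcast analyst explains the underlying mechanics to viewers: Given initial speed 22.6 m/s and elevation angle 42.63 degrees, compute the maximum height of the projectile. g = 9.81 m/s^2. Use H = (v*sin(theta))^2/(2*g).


H = (v*sin(theta))^2 / (2*g)
vy = v*sin(theta) = 22.6 * sin(42.63 deg) = 15.3061 m/s
H = vy^2 / (2*g) = 234.2769 / (2*9.81)
H = 234.2769 / 19.62 = 11.9407 m

11.9407 m


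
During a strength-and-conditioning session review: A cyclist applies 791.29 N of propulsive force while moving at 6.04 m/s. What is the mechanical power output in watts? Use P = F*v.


P = F * v
P = 791.29 * 6.04
P = 4779.3916 W

4779.3916 W


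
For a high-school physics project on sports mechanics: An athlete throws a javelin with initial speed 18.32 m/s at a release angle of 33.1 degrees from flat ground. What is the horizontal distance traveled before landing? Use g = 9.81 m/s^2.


R = v^2 * sin(2*theta) / g
Convert angle to radians: theta = 33.1 deg = 0.5777 rad
sin(2*theta) = sin(1.1554) = 0.915
R = 18.32^2 * 0.915 / 9.81
R = 335.6224 * 0.915 / 9.81 = 31.3029 m

31.3029 m


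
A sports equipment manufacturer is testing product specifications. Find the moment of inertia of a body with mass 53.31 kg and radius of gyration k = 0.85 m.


I = m * k^2
I = 53.31 * 0.85^2
I = 53.31 * 0.7225 = 38.5165 kg*m^2

38.5165 kg*m^2


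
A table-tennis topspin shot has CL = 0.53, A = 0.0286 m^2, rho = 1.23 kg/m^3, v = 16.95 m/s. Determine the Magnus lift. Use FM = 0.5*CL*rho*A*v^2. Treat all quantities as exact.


FM = 0.5 * CL * rho * A * v^2
FM = 0.5 * 0.53 * 1.23 * 0.0286 * 16.95^2
v^2 = 287.3025
FM = 0.5 * 0.53 * 1.23 * 0.0286 * 287.3025 = 2.6783 N

2.6783 N


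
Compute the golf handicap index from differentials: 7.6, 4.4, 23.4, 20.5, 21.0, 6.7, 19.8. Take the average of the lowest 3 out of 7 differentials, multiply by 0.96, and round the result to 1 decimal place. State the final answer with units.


All differentials: 7.6, 4.4, 23.4, 20.5, 21.0, 6.7, 19.8
Sorted: 4.4, 6.7, 7.6, 19.8, 20.5, 21.0, 23.4
Best 3: 4.4, 6.7, 7.6
Average of best = 18.7 / 3 = 6.2333
Raw index = 6.2333 * 0.96 = 5.984
Handicap index = round(5.984, 1) = 6.0

6.0


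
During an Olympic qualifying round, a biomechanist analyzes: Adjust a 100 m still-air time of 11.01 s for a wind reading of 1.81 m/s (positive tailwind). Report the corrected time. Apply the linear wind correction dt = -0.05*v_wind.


dt = -0.05 * v_wind = -0.05 * 1.81 = -0.0905 s
t_corrected = t_still + dt = 11.01 + (-0.0905)
t_corrected = 10.9195 s

10.9195 s


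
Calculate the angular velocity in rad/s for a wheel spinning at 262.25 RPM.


omega = RPM * 2 * pi / 60
omega = 262.25 * 2 * 3.14159 / 60
omega = 1647.7653 / 60 = 27.4628 rad/s

27.4628 rad/s


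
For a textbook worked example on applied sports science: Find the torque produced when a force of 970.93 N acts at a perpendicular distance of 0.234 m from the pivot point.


tau = F * d
tau = 970.93 * 0.234
tau = 227.1976 N*m

227.1976 N*m


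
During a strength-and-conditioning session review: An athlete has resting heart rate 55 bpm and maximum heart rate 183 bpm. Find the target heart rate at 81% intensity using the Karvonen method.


Target = HRrest + pct*(HRmax - HRrest)
Heart rate reserve = HRmax - HRrest = 183 - 55 = 128 bpm
Fraction = 81% = 0.81
Target = 55 + 0.81 * 128
Target = 55 + 103.68 = 158.68 bpm

158.68 bpm


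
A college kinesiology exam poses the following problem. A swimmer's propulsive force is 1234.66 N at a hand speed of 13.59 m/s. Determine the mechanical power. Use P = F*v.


P = F * v
P = 1234.66 * 13.59
P = 16779.0294 W

16779.0294 W


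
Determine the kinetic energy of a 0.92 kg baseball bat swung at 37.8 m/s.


KE = 0.5 * m * v^2
KE = 0.5 * 0.92 * 37.8^2
KE = 0.5 * 0.92 * 1428.84 = 657.2664 J

657.2664 J


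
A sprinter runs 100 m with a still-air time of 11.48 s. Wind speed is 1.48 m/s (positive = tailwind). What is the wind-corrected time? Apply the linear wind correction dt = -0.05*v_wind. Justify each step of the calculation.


dt = -0.05 * v_wind = -0.05 * 1.48 = -0.074 s
t_corrected = t_still + dt = 11.48 + (-0.074)
t_corrected = 11.406 s

11.406 s


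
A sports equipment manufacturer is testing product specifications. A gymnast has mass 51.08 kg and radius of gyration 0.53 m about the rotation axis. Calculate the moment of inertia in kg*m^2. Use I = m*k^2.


I = m * k^2
I = 51.08 * 0.53^2
I = 51.08 * 0.2809 = 14.3484 kg*m^2

14.3484 kg*m^2


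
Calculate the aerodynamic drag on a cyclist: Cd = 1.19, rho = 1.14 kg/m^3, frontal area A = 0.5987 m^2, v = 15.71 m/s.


Fd = 0.5 * Cd * rho * A * v^2
Fd = 0.5 * 1.19 * 1.14 * 0.5987 * 15.71^2
v^2 = 246.8041
Fd = 0.5 * 1.19 * 1.14 * 0.5987 * 246.8041 = 100.2267 N

100.2267 N


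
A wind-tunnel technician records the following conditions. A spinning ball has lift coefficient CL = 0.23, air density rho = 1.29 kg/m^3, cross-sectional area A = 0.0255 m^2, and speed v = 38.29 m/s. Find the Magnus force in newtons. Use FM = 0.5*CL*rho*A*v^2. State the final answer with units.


FM = 0.5 * CL * rho * A * v^2
FM = 0.5 * 0.23 * 1.29 * 0.0255 * 38.29^2
v^2 = 1466.1241
FM = 0.5 * 0.23 * 1.29 * 0.0255 * 1466.1241 = 5.5462 N

5.5462 N


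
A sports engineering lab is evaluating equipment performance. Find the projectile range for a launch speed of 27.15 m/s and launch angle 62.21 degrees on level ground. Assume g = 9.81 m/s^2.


R = v^2 * sin(2*theta) / g
Convert angle to radians: theta = 62.21 deg = 1.0858 rad
sin(2*theta) = sin(2.1715) = 0.8249
R = 27.15^2 * 0.8249 / 9.81
R = 737.1225 * 0.8249 / 9.81 = 61.9841 m

61.9841 m


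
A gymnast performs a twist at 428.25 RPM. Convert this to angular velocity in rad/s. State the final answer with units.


omega = RPM * 2 * pi / 60
omega = 428.25 * 2 * 3.14159 / 60
omega = 2690.7741 / 60 = 44.8462 rad/s

44.8462 rad/s
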